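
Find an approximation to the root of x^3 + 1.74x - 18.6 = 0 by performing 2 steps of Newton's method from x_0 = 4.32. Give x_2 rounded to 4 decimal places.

2.5626

f'(x) = 3x^2 + 1.74
x_0 = 4.320000: f = 69.538368, f' = 57.727200 → x_1 = 4.320000 - (69.538368)/(57.727200) = 3.115397
x_1 = 3.115397: f = 17.057889, f' = 30.857092 → x_2 = 3.115397 - (17.057889)/(30.857092) = 2.562594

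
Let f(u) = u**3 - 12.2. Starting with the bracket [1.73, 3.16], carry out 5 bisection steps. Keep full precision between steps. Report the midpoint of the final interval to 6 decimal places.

2.288594

f(1.730000) = -7.022283, f(3.160000) = 19.354496 (opposite signs)
step 1: m = 2.445000, f(m) = 2.416271 > 0 → root in [1.730000, 2.445000]
step 2: m = 2.087500, f(m) = -3.103393 < 0 → root in [2.087500, 2.445000]
step 3: m = 2.266250, f(m) = -0.560791 < 0 → root in [2.266250, 2.445000]
step 4: m = 2.355625, f(m) = 0.871290 > 0 → root in [2.266250, 2.355625]
step 5: m = 2.310938, f(m) = 0.141405 > 0 → root in [2.266250, 2.310938]
Midpoint of [2.266250, 2.310938] = 2.288594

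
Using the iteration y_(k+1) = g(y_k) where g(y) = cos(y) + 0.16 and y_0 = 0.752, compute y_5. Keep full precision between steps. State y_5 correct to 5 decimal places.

y_1 = g(0.752000) = 0.890324
y_2 = g(0.890324) = 0.789160
y_3 = g(0.789160) = 0.864442
y_4 = g(0.864442) = 0.809065
y_5 = g(0.809065) = 0.850175

0.85018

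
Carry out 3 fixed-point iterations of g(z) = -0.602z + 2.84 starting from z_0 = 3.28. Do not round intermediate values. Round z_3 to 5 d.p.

1.44396

z_1 = g(3.280000) = 0.865440
z_2 = g(0.865440) = 2.319005
z_3 = g(2.319005) = 1.443959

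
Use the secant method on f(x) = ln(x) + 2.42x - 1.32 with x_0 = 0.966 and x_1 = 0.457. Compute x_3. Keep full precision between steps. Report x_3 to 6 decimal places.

f(x_0) = 0.983129, f(x_1) = -0.997132
x_2 = 0.457000 - (-0.997132)·(0.457000 - 0.966000)/(-0.997132 - (0.983129)) = 0.713300; f(x_2) = 0.068332
x_3 = 0.713300 - (0.068332)·(0.713300 - 0.457000)/(0.068332 - (-0.997132)) = 0.696862; f(x_3) = 0.005240

0.696862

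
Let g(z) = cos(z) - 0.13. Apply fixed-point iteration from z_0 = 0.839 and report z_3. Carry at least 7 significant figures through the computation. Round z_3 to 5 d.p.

z_1 = g(0.839000) = 0.538207
z_2 = g(0.538207) = 0.728629
z_3 = g(0.728629) = 0.616088

0.61609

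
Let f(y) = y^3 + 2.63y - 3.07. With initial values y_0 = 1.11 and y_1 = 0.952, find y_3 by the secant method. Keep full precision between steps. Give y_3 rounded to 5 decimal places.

0.89504

f(y_0) = 1.216931, f(y_1) = 0.296561
y_2 = 0.952000 - (0.296561)·(0.952000 - 1.110000)/(0.296561 - (1.216931)) = 0.901089; f(y_2) = 0.031515
y_3 = 0.901089 - (0.031515)·(0.901089 - 0.952000)/(0.031515 - (0.296561)) = 0.895036; f(y_3) = 0.000948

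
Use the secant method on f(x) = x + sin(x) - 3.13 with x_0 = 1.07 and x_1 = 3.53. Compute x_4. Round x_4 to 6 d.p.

f(x_0) = -1.182799, f(x_1) = 0.021285
x_2 = 3.530000 - (0.021285)·(3.530000 - 1.070000)/(0.021285 - (-1.182799)) = 3.486514; f(x_2) = 0.018391
x_3 = 3.486514 - (0.018391)·(3.486514 - 3.530000)/(0.018391 - (0.021285)) = 3.210140; f(x_3) = 0.011646
x_4 = 3.210140 - (0.011646)·(3.210140 - 3.486514)/(0.011646 - (0.018391)) = 2.732936; f(x_4) = 0.000313

2.732936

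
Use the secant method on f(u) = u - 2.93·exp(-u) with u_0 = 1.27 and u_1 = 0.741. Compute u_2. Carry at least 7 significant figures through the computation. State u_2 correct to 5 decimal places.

f(u_0) = 0.447163, f(u_1) = -0.655547
u_2 = 0.741000 - (-0.655547)·(0.741000 - 1.270000)/(-0.655547 - (0.447163)) = 1.055484; f(u_2) = 0.035773

1.05548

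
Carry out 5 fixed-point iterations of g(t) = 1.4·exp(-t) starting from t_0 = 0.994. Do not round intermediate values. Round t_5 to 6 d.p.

0.653335

t_1 = g(0.994000) = 0.518131
t_2 = g(0.518131) = 0.833886
t_3 = g(0.833886) = 0.608101
t_4 = g(0.608101) = 0.762137
t_5 = g(0.762137) = 0.653335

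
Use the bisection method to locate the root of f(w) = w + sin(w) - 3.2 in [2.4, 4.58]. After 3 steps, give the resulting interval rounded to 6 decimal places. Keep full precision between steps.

[3.762500, 4.035000]

f(2.400000) = -0.124537, f(4.580000) = 0.388751 (opposite signs)
step 1: m = 3.490000, f(m) = -0.051401 < 0 → root in [3.490000, 4.580000]
step 2: m = 4.035000, f(m) = 0.055788 > 0 → root in [3.490000, 4.035000]
step 3: m = 3.762500, f(m) = -0.019273 < 0 → root in [3.762500, 4.035000]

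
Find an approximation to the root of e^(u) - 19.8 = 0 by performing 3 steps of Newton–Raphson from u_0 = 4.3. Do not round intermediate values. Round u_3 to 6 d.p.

f'(u) = e^(u)
u_0 = 4.300000: f = 53.899794, f' = 73.699794 → u_1 = 4.300000 - (53.899794)/(73.699794) = 3.568657
u_1 = 3.568657: f = 15.668943, f' = 35.468943 → u_2 = 3.568657 - (15.668943)/(35.468943) = 3.126892
u_2 = 3.126892: f = 3.003005, f' = 22.803005 → u_3 = 3.126892 - (3.003005)/(22.803005) = 2.995199

2.995199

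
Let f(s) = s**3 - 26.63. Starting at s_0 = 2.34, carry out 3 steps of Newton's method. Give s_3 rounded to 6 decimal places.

Newton update: s ← s − f(s)/f'(s).
f'(s) = 3s**2
s_0 = 2.340000: f = -13.817096, f' = 16.426800 → s_1 = 2.340000 - (-13.817096)/(16.426800) = 3.181131
s_1 = 3.181131: f = 5.561765, f' = 30.358789 → s_2 = 3.181131 - (5.561765)/(30.358789) = 2.997930
s_2 = 2.997930: f = 0.314153, f' = 26.962756 → s_3 = 2.997930 - (0.314153)/(26.962756) = 2.986279

2.986279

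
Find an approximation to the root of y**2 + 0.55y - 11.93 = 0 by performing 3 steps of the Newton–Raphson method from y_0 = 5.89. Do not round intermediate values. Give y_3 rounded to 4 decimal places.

f'(y) = 2y + 0.55
y_0 = 5.890000: f = 26.001600, f' = 12.330000 → y_1 = 5.890000 - (26.001600)/(12.330000) = 3.781192
y_1 = 3.781192: f = 4.447070, f' = 8.112384 → y_2 = 3.781192 - (4.447070)/(8.112384) = 3.233009
y_2 = 3.233009: f = 0.300504, f' = 7.016019 → y_3 = 3.233009 - (0.300504)/(7.016019) = 3.190178

3.1902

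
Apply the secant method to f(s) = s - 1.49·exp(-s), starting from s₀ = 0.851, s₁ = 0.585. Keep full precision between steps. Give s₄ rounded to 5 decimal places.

0.72305

Secant update: s_(k+1) = s_k − f(s_k)·(s_k − s_(k-1))/(f(s_k) − f(s_(k-1))).
f(s_0) = 0.214788, f(s_1) = -0.245088
s_2 = 0.585000 - (-0.245088)·(0.585000 - 0.851000)/(-0.245088 - (0.214788)) = 0.726763; f(s_2) = 0.006390
s_3 = 0.726763 - (0.006390)·(0.726763 - 0.585000)/(0.006390 - (-0.245088)) = 0.723161; f(s_3) = 0.000188
s_4 = 0.723161 - (0.000188)·(0.723161 - 0.726763)/(0.000188 - (0.006390)) = 0.723051; f(s_4) = -0.000000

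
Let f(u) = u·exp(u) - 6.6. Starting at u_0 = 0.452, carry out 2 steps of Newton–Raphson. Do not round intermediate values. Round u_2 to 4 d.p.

Newton update: u ← u − f(u)/f'(u).
f'(u) = (u + 1)·exp(u)
u_0 = 0.452000: f = -5.889704, f' = 2.281748 → u_1 = 0.452000 - (-5.889704)/(2.281748) = 3.033224
u_1 = 3.033224: f = 56.382086, f' = 83.746158 → u_2 = 3.033224 - (56.382086)/(83.746158) = 2.359974

2.3600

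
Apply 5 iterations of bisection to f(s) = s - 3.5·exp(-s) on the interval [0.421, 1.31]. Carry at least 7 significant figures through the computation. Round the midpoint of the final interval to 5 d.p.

1.12942

f(0.421000) = -1.876365, f(1.310000) = 0.365630 (opposite signs)
step 1: m = 0.865500, f(m) = -0.607444 < 0 → root in [0.865500, 1.310000]
step 2: m = 1.087750, f(m) = -0.091658 < 0 → root in [1.087750, 1.310000]
step 3: m = 1.198875, f(m) = 0.143509 > 0 → root in [1.087750, 1.198875]
step 4: m = 1.143312, f(m) = 0.027648 > 0 → root in [1.087750, 1.143312]
step 5: m = 1.115531, f(m) = -0.031563 < 0 → root in [1.115531, 1.143312]
Midpoint of [1.115531, 1.143312] = 1.129422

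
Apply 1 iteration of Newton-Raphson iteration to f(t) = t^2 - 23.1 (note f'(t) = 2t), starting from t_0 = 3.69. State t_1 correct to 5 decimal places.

4.97508

Newton update: t ← t − f(t)/f'(t).
t_0 = 3.690000: f = -9.483900, f' = 7.380000 → t_1 = 3.690000 - (-9.483900)/(7.380000) = 4.975081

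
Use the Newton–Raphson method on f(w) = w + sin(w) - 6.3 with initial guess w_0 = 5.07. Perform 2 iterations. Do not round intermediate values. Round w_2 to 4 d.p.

f'(w) = 1 + cos(w)
w_0 = 5.070000: f = -2.166736, f' = 1.350037 → w_1 = 5.070000 - (-2.166736)/(1.350037) = 6.674945
w_1 = 6.674945: f = 0.756760, f' = 1.924239 → w_2 = 6.674945 - (0.756760)/(1.924239) = 6.281667

6.2817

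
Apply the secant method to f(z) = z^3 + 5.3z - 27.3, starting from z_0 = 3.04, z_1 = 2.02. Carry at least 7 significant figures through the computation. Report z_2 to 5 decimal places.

f(z_0) = 16.906464, f(z_1) = -8.351592
z_2 = 2.020000 - (-8.351592)·(2.020000 - 3.040000)/(-8.351592 - (16.906464)) = 2.357264; f(z_2) = -1.707915

2.35726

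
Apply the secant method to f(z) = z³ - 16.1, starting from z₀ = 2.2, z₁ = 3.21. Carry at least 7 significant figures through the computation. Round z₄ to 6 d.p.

2.525678

f(z_0) = -5.452000, f(z_1) = 16.976161
z_2 = 3.210000 - (16.976161)·(3.210000 - 2.200000)/(16.976161 - (-5.452000)) = 2.445518; f(z_2) = -1.474435
z_3 = 2.445518 - (-1.474435)·(2.445518 - 3.210000)/(-1.474435 - (16.976161)) = 2.506610; f(z_3) = -0.350737
z_4 = 2.506610 - (-0.350737)·(2.506610 - 2.445518)/(-0.350737 - (-1.474435)) = 2.525678; f(z_4) = 0.011430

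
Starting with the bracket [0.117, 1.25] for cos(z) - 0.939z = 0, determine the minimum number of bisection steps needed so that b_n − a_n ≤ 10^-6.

Initial width b − a = 1.25 − 0.117 = 1.133000.
After n steps the width is (b−a)/2^n; need (b−a)/2^n ≤ 10^-6.
So n ≥ log₂(1.133000/10^-6) = log₂(1133000.0000) ≈ 20.1117.
Hence n = 21.

21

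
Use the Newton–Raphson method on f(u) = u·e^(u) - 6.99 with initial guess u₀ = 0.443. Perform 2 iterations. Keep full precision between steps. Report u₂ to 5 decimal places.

f'(u) = (u + 1)·e^(u)
u_0 = 0.443000: f = -6.300084, f' = 2.247288 → u_1 = 0.443000 - (-6.300084)/(2.247288) = 3.246416
u_1 = 3.246416: f = 76.436641, f' = 109.124716 → u_2 = 3.246416 - (76.436641)/(109.124716) = 2.545964

2.54596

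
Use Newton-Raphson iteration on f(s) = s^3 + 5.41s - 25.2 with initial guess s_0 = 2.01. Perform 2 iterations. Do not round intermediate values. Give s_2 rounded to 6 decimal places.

Newton update: s ← s − f(s)/f'(s).
f'(s) = 3s^2 + 5.41
s_0 = 2.010000: f = -6.205299, f' = 17.530300 → s_1 = 2.010000 - (-6.205299)/(17.530300) = 2.363976
s_1 = 2.363976: f = 0.799904, f' = 22.175142 → s_2 = 2.363976 - (0.799904)/(22.175142) = 2.327904

2.327904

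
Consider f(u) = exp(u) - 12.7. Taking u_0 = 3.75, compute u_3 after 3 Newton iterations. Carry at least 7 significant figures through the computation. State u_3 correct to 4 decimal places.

2.5474

Newton update: u ← u − f(u)/f'(u).
f'(u) = exp(u)
u_0 = 3.750000: f = 29.821082, f' = 42.521082 → u_1 = 3.750000 - (29.821082)/(42.521082) = 3.048675
u_1 = 3.048675: f = 8.387393, f' = 21.087393 → u_2 = 3.048675 - (8.387393)/(21.087393) = 2.650931
u_2 = 2.650931: f = 1.467221, f' = 14.167221 → u_3 = 2.650931 - (1.467221)/(14.167221) = 2.547366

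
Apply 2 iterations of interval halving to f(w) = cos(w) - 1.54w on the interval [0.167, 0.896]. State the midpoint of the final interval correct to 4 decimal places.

f(0.167000) = 0.728908, f(0.896000) = -0.755102 (opposite signs)
step 1: m = 0.531500, f(m) = 0.043538 > 0 → root in [0.531500, 0.896000]
step 2: m = 0.713750, f(m) = -0.343263 < 0 → root in [0.531500, 0.713750]
Midpoint of [0.531500, 0.713750] = 0.622625

0.6226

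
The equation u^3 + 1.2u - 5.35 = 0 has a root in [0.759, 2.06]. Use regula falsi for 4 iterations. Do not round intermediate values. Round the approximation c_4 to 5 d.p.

f(0.759000) = -4.001955, f(2.060000) = 5.863816
step 1: c = 1.286738, f(c) = -1.675469 < 0 → new bracket [1.286738, 2.060000]
step 2: c = 1.458581, f(c) = -0.496629 < 0 → new bracket [1.458581, 2.060000]
step 3: c = 1.505541, f(c) = -0.130813 < 0 → new bracket [1.505541, 2.060000]
step 4: c = 1.517640, f(c) = -0.033357 < 0 → new bracket [1.517640, 2.060000]

1.51764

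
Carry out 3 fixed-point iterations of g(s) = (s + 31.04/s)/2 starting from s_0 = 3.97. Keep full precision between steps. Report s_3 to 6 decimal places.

5.571362

s_1 = g(3.970000) = 5.894320
s_2 = g(5.894320) = 5.580203
s_3 = g(5.580203) = 5.571362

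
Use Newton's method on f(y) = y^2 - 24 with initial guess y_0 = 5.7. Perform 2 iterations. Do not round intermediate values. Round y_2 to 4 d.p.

Newton update: y ← y − f(y)/f'(y).
f'(y) = 2y
y_0 = 5.700000: f = 8.490000, f' = 11.400000 → y_1 = 5.700000 - (8.490000)/(11.400000) = 4.955263
y_1 = 4.955263: f = 0.554633, f' = 9.910526 → y_2 = 4.955263 - (0.554633)/(9.910526) = 4.899299

4.8993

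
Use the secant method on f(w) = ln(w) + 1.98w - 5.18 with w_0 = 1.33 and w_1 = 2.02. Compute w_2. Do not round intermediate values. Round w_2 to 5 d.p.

f(w_0) = -2.261421, f(w_1) = -0.477302
w_2 = 2.020000 - (-0.477302)·(2.020000 - 1.330000)/(-0.477302 - (-2.261421)) = 2.204595; f(w_2) = -0.024359

2.20459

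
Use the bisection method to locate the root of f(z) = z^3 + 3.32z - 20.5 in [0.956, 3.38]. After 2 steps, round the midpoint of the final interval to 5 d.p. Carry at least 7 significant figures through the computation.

2.47100

f(0.956000) = -16.452357, f(3.380000) = 29.336072 (opposite signs)
step 1: m = 2.168000, f(m) = -3.112154 < 0 → root in [2.168000, 3.380000]
step 2: m = 2.774000, f(m) = 10.055821 > 0 → root in [2.168000, 2.774000]
Midpoint of [2.168000, 2.774000] = 2.471000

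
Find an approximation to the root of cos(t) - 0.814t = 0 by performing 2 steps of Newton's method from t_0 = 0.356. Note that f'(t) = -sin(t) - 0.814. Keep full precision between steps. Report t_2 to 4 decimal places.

t_0 = 0.356000: f = 0.647514, f' = -1.162528 → t_1 = 0.356000 - (0.647514)/(-1.162528) = 0.912988
t_1 = 0.912988: f = -0.131789, f' = -1.605334 → t_2 = 0.912988 - (-0.131789)/(-1.605334) = 0.830894

0.8309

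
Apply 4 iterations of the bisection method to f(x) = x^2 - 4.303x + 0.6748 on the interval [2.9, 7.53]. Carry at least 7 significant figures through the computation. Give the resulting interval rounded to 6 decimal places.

f(2.900000) = -3.393900, f(7.530000) = 24.974110 (opposite signs)
step 1: m = 5.215000, f(m) = 5.430880 > 0 → root in [2.900000, 5.215000]
step 2: m = 4.057500, f(m) = -0.321316 < 0 → root in [4.057500, 5.215000]
step 3: m = 4.636250, f(m) = 2.219830 > 0 → root in [4.057500, 4.636250]
step 4: m = 4.346875, f(m) = 0.865519 > 0 → root in [4.057500, 4.346875]

[4.057500, 4.346875]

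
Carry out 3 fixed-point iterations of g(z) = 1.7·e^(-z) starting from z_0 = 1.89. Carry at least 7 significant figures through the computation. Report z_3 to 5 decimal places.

z_1 = g(1.890000) = 0.256822
z_2 = g(0.256822) = 1.314960
z_3 = g(1.314960) = 0.456425

0.45642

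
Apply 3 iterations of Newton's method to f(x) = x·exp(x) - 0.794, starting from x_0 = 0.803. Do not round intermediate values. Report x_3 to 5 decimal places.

f'(x) = (x + 1)·exp(x)
x_0 = 0.803000: f = 0.998479, f' = 4.024706 → x_1 = 0.803000 - (0.998479)/(4.024706) = 0.554913
x_1 = 0.554913: f = 0.172541, f' = 2.708329 → x_2 = 0.554913 - (0.172541)/(2.708329) = 0.491205
x_2 = 0.491205: f = 0.008769, f' = 2.437054 → x_3 = 0.491205 - (0.008769)/(2.437054) = 0.487607

0.48761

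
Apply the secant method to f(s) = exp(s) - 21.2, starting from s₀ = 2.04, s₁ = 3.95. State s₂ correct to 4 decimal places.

2.6232

f(s_0) = -13.509391, f(s_1) = 30.735367
s_2 = 3.950000 - (30.735367)·(3.950000 - 2.040000)/(30.735367 - (-13.509391)) = 2.623186; f(s_2) = -7.420441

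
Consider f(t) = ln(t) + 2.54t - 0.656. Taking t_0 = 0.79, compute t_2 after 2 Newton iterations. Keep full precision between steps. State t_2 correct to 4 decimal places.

f'(t) = 1/t + 2.54
t_0 = 0.790000: f = 1.114878, f' = 3.805823 → t_1 = 0.790000 - (1.114878)/(3.805823) = 0.497060
t_1 = 0.497060: f = -0.092512, f' = 4.551829 → t_2 = 0.497060 - (-0.092512)/(4.551829) = 0.517384

0.5174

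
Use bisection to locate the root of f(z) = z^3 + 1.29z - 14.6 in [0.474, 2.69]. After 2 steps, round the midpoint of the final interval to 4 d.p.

f(0.474000) = -13.882044, f(2.690000) = 8.335209 (opposite signs)
step 1: m = 1.582000, f(m) = -8.599911 < 0 → root in [1.582000, 2.690000]
step 2: m = 2.136000, f(m) = -2.099069 < 0 → root in [2.136000, 2.690000]
Midpoint of [2.136000, 2.690000] = 2.413000

2.4130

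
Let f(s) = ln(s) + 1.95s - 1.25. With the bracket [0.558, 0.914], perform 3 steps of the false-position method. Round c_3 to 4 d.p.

f(0.558000) = -0.745296, f(0.914000) = 0.442375
step 1: c = 0.781400, f(c) = 0.027061 > 0 → new bracket [0.558000, 0.781400]
step 2: c = 0.773572, f(c) = 0.001730 > 0 → new bracket [0.558000, 0.773572]
step 3: c = 0.773073, f(c) = 0.000111 > 0 → new bracket [0.558000, 0.773073]

0.7731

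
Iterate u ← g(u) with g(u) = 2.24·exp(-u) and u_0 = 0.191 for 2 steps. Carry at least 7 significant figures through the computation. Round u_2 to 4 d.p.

u_1 = g(0.191000) = 1.850537
u_2 = g(1.850537) = 0.352022

0.3520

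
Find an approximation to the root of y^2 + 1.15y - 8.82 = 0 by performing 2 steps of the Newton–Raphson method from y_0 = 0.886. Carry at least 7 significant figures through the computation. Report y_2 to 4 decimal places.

2.5407

f'(y) = 2y + 1.15
y_0 = 0.886000: f = -7.016104, f' = 2.922000 → y_1 = 0.886000 - (-7.016104)/(2.922000) = 3.287131
y_1 = 3.287131: f = 5.765429, f' = 7.724261 → y_2 = 3.287131 - (5.765429)/(7.724261) = 2.540726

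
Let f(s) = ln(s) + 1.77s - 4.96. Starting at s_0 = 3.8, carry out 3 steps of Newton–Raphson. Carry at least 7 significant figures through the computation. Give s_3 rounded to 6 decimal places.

f'(s) = 1/s + 1.77
s_0 = 3.800000: f = 3.101001, f' = 2.033158 → s_1 = 3.800000 - (3.101001)/(2.033158) = 2.274786
s_1 = 2.274786: f = -0.111743, f' = 2.209602 → s_2 = 2.274786 - (-0.111743)/(2.209602) = 2.325357
s_2 = 2.325357: f = -0.000244, f' = 2.200041 → s_3 = 2.325357 - (-0.000244)/(2.200041) = 2.325468

2.325468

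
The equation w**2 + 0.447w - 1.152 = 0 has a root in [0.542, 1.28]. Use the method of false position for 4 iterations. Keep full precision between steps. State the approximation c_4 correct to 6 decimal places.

0.872601

f(0.542000) = -0.615962, f(1.280000) = 1.058560
step 1: c = 0.813468, f(c) = -0.126649 < 0 → new bracket [0.813468, 1.280000]
step 2: c = 0.863321, f(c) = -0.020772 < 0 → new bracket [0.863321, 1.280000]
step 3: c = 0.871340, f(c) = -0.003277 < 0 → new bracket [0.871340, 1.280000]
step 4: c = 0.872601, f(c) = -0.000514 < 0 → new bracket [0.872601, 1.280000]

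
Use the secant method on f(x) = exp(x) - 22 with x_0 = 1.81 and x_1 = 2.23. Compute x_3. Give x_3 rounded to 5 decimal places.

f(x_0) = -15.889553, f(x_1) = -12.700134
x_2 = 2.230000 - (-12.700134)·(2.230000 - 1.810000)/(-12.700134 - (-15.889553)) = 3.902423; f(x_2) = 27.522283
x_3 = 3.902423 - (27.522283)·(3.902423 - 2.230000)/(27.522283 - (-12.700134)) = 2.758064; f(x_3) = -6.230723

2.75806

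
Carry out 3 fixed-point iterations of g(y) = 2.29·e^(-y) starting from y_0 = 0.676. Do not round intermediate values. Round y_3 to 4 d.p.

1.1209

y_1 = g(0.676000) = 1.164803
y_2 = g(1.164803) = 0.714444
y_3 = g(0.714444) = 1.120873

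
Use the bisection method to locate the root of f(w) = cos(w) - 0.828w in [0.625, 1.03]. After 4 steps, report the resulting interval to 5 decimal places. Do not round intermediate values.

f(0.625000) = 0.293463, f(1.030000) = -0.338021 (opposite signs)
step 1: m = 0.827500, f(m) = -0.008452 < 0 → root in [0.625000, 0.827500]
step 2: m = 0.726250, f(m) = 0.146335 > 0 → root in [0.726250, 0.827500]
step 3: m = 0.776875, f(m) = 0.069855 > 0 → root in [0.776875, 0.827500]
step 4: m = 0.802188, f(m) = 0.030925 > 0 → root in [0.802188, 0.827500]

[0.80219, 0.82750]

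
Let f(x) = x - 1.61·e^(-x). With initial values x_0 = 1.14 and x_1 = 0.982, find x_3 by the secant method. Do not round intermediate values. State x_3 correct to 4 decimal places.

Secant update: x_(k+1) = x_k − f(x_k)·(x_k − x_(k-1))/(f(x_k) − f(x_(k-1))).
f(x_0) = 0.625091, f(x_1) = 0.378956
x_2 = 0.982000 - (0.378956)·(0.982000 - 1.140000)/(0.378956 - (0.625091)) = 0.738739; f(x_2) = -0.030384
x_3 = 0.738739 - (-0.030384)·(0.738739 - 0.982000)/(-0.030384 - (0.378956)) = 0.756795; f(x_3) = 0.001436

0.7568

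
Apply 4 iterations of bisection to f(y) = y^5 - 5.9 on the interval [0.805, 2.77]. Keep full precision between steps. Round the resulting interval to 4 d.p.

[1.4191, 1.5419]

f(0.805000) = -5.561951, f(2.770000) = 157.179303 (opposite signs)
step 1: m = 1.787500, f(m) = 12.348629 > 0 → root in [0.805000, 1.787500]
step 2: m = 1.296250, f(m) = -2.240314 < 0 → root in [1.296250, 1.787500]
step 3: m = 1.541875, f(m) = 2.814567 > 0 → root in [1.296250, 1.541875]
step 4: m = 1.419063, f(m) = -0.145500 < 0 → root in [1.419063, 1.541875]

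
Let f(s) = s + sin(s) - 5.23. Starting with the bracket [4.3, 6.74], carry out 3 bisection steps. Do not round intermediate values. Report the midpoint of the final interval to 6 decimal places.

f(4.300000) = -1.846166, f(6.740000) = 1.951092 (opposite signs)
step 1: m = 5.520000, f(m) = -0.401227 < 0 → root in [5.520000, 6.740000]
step 2: m = 6.130000, f(m) = 0.747413 > 0 → root in [5.520000, 6.130000]
step 3: m = 5.825000, f(m) = 0.152679 > 0 → root in [5.520000, 5.825000]
Midpoint of [5.520000, 5.825000] = 5.672500

5.672500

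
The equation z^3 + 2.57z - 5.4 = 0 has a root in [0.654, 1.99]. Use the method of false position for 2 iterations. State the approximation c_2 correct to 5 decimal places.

1.21549

False-position update: c = (a·f(b) − b·f(a))/(f(b) − f(a)); replace the endpoint whose sign matches f(c).
f(0.654000) = -3.439494, f(1.990000) = 7.594899
step 1: c = 1.070440, f(c) = -1.422414 < 0 → new bracket [1.070440, 1.990000]
step 2: c = 1.215494, f(c) = -0.480380 < 0 → new bracket [1.215494, 1.990000]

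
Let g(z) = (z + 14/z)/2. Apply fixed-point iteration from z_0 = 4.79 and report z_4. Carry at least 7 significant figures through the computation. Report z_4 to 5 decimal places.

z_1 = g(4.790000) = 3.856378
z_2 = g(3.856378) = 3.743364
z_3 = g(3.743364) = 3.741658
z_4 = g(3.741658) = 3.741657

3.74166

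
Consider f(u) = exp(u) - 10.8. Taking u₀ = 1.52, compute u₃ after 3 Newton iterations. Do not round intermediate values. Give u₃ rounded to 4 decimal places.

f'(u) = exp(u)
u_0 = 1.520000: f = -6.227775, f' = 4.572225 → u_1 = 1.520000 - (-6.227775)/(4.572225) = 2.882088
u_1 = 2.882088: f = 7.051515, f' = 17.851515 → u_2 = 2.882088 - (7.051515)/(17.851515) = 2.487079
u_2 = 2.487079: f = 1.226097, f' = 12.026097 → u_3 = 2.487079 - (1.226097)/(12.026097) = 2.385126

2.3851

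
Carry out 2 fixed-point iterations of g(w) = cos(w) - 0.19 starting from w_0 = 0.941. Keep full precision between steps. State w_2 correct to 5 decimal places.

w_1 = g(0.941000) = 0.398980
w_2 = g(0.398980) = 0.731458

0.73146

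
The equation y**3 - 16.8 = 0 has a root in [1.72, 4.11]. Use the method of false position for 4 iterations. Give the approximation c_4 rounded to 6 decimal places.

2.527392

False-position update: c = (a·f(b) − b·f(a))/(f(b) − f(a)); replace the endpoint whose sign matches f(c).
f(1.720000) = -11.711552, f(4.110000) = 52.626531
step 1: c = 2.155055, f(c) = -6.791359 < 0 → new bracket [2.155055, 4.110000]
step 2: c = 2.378502, f(c) = -3.344171 < 0 → new bracket [2.378502, 4.110000]
step 3: c = 2.481956, f(c) = -1.510882 < 0 → new bracket [2.481956, 4.110000]
step 4: c = 2.527392, f(c) = -0.655747 < 0 → new bracket [2.527392, 4.110000]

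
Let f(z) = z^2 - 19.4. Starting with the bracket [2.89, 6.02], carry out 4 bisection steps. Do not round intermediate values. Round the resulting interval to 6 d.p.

[4.259375, 4.455000]

f(2.890000) = -11.047900, f(6.020000) = 16.840400 (opposite signs)
step 1: m = 4.455000, f(m) = 0.447025 > 0 → root in [2.890000, 4.455000]
step 2: m = 3.672500, f(m) = -5.912744 < 0 → root in [3.672500, 4.455000]
step 3: m = 4.063750, f(m) = -2.885936 < 0 → root in [4.063750, 4.455000]
step 4: m = 4.259375, f(m) = -1.257725 < 0 → root in [4.259375, 4.455000]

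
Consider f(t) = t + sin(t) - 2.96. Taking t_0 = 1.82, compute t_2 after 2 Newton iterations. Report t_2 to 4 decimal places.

f'(t) = 1 + cos(t)
t_0 = 1.820000: f = -0.170891, f' = 0.753368 → t_1 = 1.820000 - (-0.170891)/(0.753368) = 2.046836
t_1 = 2.046836: f = -0.024347, f' = 0.541737 → t_2 = 2.046836 - (-0.024347)/(0.541737) = 2.091779

2.0918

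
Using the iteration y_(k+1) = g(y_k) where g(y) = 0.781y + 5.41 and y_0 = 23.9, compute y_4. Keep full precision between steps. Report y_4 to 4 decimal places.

y_1 = g(23.900000) = 24.075900
y_2 = g(24.075900) = 24.213278
y_3 = g(24.213278) = 24.320570
y_4 = g(24.320570) = 24.404365

24.4044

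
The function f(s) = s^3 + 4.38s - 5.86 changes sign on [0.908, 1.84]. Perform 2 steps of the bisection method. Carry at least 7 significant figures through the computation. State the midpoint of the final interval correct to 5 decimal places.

f(0.908000) = -1.134347, f(1.840000) = 8.428704 (opposite signs)
step 1: m = 1.374000, f(m) = 2.752062 > 0 → root in [0.908000, 1.374000]
step 2: m = 1.141000, f(m) = 0.623026 > 0 → root in [0.908000, 1.141000]
Midpoint of [0.908000, 1.141000] = 1.024500

1.02450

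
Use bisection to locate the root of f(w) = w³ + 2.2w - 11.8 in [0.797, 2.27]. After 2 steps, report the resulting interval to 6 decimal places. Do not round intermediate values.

f(0.797000) = -9.540338, f(2.270000) = 4.891083 (opposite signs)
step 1: m = 1.533500, f(m) = -4.820087 < 0 → root in [1.533500, 2.270000]
step 2: m = 1.901750, f(m) = -0.738180 < 0 → root in [1.901750, 2.270000]

[1.901750, 2.270000]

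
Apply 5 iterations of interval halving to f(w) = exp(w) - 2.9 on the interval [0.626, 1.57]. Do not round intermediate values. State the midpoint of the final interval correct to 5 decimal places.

f(0.626000) = -1.029885, f(1.570000) = 1.906648 (opposite signs)
step 1: m = 1.098000, f(m) = 0.098164 > 0 → root in [0.626000, 1.098000]
step 2: m = 0.862000, f(m) = -0.532108 < 0 → root in [0.862000, 1.098000]
step 3: m = 0.980000, f(m) = -0.235544 < 0 → root in [0.980000, 1.098000]
step 4: m = 1.039000, f(m) = -0.073611 < 0 → root in [1.039000, 1.098000]
step 5: m = 1.068500, f(m) = 0.011010 > 0 → root in [1.039000, 1.068500]
Midpoint of [1.039000, 1.068500] = 1.053750

1.05375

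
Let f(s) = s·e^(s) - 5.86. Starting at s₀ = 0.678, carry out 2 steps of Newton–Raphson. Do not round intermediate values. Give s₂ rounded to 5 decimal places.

f'(s) = (s + 1)·e^(s)
s_0 = 0.678000: f = -4.524385, f' = 3.305549 → s_1 = 0.678000 - (-4.524385)/(3.305549) = 2.046724
s_1 = 2.046724: f = 9.986753, f' = 23.589249 → s_2 = 2.046724 - (9.986753)/(23.589249) = 1.623364

1.62336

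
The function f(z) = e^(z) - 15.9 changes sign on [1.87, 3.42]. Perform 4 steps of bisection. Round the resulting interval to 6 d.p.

[2.741875, 2.838750]

f(1.870000) = -9.411704, f(3.420000) = 14.669415 (opposite signs)
step 1: m = 2.645000, f(m) = -1.816555 < 0 → root in [2.645000, 3.420000]
step 2: m = 3.032500, f(m) = 4.849040 > 0 → root in [2.645000, 3.032500]
step 3: m = 2.838750, f(m) = 1.194384 > 0 → root in [2.645000, 2.838750]
step 4: m = 2.741875, f(m) = -0.383950 < 0 → root in [2.741875, 2.838750]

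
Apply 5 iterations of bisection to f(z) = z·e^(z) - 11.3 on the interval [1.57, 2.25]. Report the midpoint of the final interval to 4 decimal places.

f(1.570000) = -3.753562, f(2.250000) = 10.047406 (opposite signs)
step 1: m = 1.910000, f(m) = 1.598400 > 0 → root in [1.570000, 1.910000]
step 2: m = 1.740000, f(m) = -1.386622 < 0 → root in [1.740000, 1.910000]
step 3: m = 1.825000, f(m) = 0.020101 > 0 → root in [1.740000, 1.825000]
step 4: m = 1.782500, f(m) = -0.703573 < 0 → root in [1.782500, 1.825000]
step 5: m = 1.803750, f(m) = -0.346951 < 0 → root in [1.803750, 1.825000]
Midpoint of [1.803750, 1.825000] = 1.814375

1.8144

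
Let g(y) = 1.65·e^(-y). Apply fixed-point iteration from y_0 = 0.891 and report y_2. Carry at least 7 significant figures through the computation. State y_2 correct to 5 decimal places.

0.83851

y_1 = g(0.891000) = 0.676905
y_2 = g(0.676905) = 0.838509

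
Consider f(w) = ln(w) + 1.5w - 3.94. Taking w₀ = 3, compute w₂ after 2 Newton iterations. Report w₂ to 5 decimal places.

2.12431

Newton update: w ← w − f(w)/f'(w).
f'(w) = 1/w + 1.5
w_0 = 3.000000: f = 1.658612, f' = 1.833333 → w_1 = 3.000000 - (1.658612)/(1.833333) = 2.095302
w_1 = 2.095302: f = -0.057349, f' = 1.977258 → w_2 = 2.095302 - (-0.057349)/(1.977258) = 2.124306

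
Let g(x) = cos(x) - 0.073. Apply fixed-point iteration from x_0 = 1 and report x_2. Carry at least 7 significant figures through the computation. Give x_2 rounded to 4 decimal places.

x_1 = g(1.000000) = 0.467302
x_2 = g(0.467302) = 0.819787

0.8198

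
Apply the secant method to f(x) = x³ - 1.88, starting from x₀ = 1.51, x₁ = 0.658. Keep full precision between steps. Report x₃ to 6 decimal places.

f(x_0) = 1.562951, f(x_1) = -1.595110
x_2 = 0.658000 - (-1.595110)·(0.658000 - 1.510000)/(-1.595110 - (1.562951)) = 1.088338; f(x_2) = -0.590886
x_3 = 1.088338 - (-0.590886)·(1.088338 - 0.658000)/(-0.590886 - (-1.595110)) = 1.341549; f(x_3) = 0.534458

1.341549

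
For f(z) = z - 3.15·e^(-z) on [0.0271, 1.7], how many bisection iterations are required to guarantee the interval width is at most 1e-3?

Initial width b − a = 1.7 − 0.0271 = 1.672900.
After n steps the width is (b−a)/2^n; need (b−a)/2^n ≤ 1e-3.
So n ≥ log₂(1.672900/1e-3) = log₂(1672.9000) ≈ 10.7081.
Hence n = 11.

11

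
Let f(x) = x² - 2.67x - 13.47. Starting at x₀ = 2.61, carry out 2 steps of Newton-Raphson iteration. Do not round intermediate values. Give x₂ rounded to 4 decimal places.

5.7966

Newton update: x ← x − f(x)/f'(x).
f'(x) = 2x - 2.67
x_0 = 2.610000: f = -13.626600, f' = 2.550000 → x_1 = 2.610000 - (-13.626600)/(2.550000) = 7.953765
x_1 = 7.953765: f = 28.555821, f' = 13.237529 → x_2 = 7.953765 - (28.555821)/(13.237529) = 5.796578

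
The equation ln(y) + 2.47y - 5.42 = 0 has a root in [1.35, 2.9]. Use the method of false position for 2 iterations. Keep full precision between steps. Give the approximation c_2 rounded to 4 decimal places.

1.9292

f(1.350000) = -1.785395, f(2.900000) = 2.807711
step 1: c = 1.952504, f(c) = 0.071796 > 0 → new bracket [1.350000, 1.952504]
step 2: c = 1.929212, f(c) = 0.002264 > 0 → new bracket [1.350000, 1.929212]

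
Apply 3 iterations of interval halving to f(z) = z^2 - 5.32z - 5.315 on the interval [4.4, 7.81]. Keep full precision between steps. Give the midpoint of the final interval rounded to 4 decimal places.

f(4.400000) = -9.363000, f(7.810000) = 14.131900 (opposite signs)
step 1: m = 6.105000, f(m) = -0.522575 < 0 → root in [6.105000, 7.810000]
step 2: m = 6.957500, f(m) = 6.077906 > 0 → root in [6.105000, 6.957500]
step 3: m = 6.531250, f(m) = 2.595977 > 0 → root in [6.105000, 6.531250]
Midpoint of [6.105000, 6.531250] = 6.318125

6.3181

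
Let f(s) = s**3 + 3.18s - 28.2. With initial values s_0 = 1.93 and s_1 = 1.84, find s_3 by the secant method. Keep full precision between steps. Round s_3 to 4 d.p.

f(s_0) = -14.873543, f(s_1) = -16.119296
s_2 = 1.840000 - (-16.119296)·(1.840000 - 1.930000)/(-16.119296 - (-14.873543)) = 3.004546; f(s_2) = 8.477384
s_3 = 3.004546 - (8.477384)·(3.004546 - 1.840000)/(8.477384 - (-16.119296)) = 2.603179; f(s_3) = -2.281350

2.6032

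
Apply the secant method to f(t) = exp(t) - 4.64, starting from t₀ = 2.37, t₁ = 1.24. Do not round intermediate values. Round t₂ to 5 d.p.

f(t_0) = 6.057392, f(t_1) = -1.184387
t_2 = 1.240000 - (-1.184387)·(1.240000 - 2.370000)/(-1.184387 - (6.057392)) = 1.424811; f(t_2) = -0.482930

1.42481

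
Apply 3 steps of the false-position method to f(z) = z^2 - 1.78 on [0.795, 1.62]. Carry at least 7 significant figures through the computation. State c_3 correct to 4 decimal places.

f(0.795000) = -1.147975, f(1.620000) = 0.844400
step 1: c = 1.270352, f(c) = -0.166206 < 0 → new bracket [1.270352, 1.620000]
step 2: c = 1.327856, f(c) = -0.016799 < 0 → new bracket [1.327856, 1.620000]
step 3: c = 1.333554, f(c) = -0.001632 < 0 → new bracket [1.333554, 1.620000]

1.3336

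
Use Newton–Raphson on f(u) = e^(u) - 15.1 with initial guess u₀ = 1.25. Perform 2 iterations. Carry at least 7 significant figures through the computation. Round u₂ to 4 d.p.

Newton update: u ← u − f(u)/f'(u).
f'(u) = e^(u)
u_0 = 1.250000: f = -11.609657, f' = 3.490343 → u_1 = 1.250000 - (-11.609657)/(3.490343) = 4.576222
u_1 = 4.576222: f = 82.046722, f' = 97.146722 → u_2 = 4.576222 - (82.046722)/(97.146722) = 3.731657

3.7317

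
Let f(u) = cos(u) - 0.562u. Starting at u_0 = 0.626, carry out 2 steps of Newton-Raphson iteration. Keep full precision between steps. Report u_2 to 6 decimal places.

0.984808

f'(u) = -sin(u) - 0.562
u_0 = 0.626000: f = 0.458566, f' = -1.147908 → u_1 = 0.626000 - (0.458566)/(-1.147908) = 1.025479
u_1 = 1.025479: f = -0.057630, f' = -1.416963 → u_2 = 1.025479 - (-0.057630)/(-1.416963) = 0.984808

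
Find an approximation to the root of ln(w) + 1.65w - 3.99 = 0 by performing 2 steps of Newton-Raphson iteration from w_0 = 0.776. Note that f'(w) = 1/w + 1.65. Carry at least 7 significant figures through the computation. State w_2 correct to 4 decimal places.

w_0 = 0.776000: f = -2.963203, f' = 2.938660 → w_1 = 0.776000 - (-2.963203)/(2.938660) = 1.784352
w_1 = 1.784352: f = -0.466764, f' = 2.210428 → w_2 = 1.784352 - (-0.466764)/(2.210428) = 1.995517

1.9955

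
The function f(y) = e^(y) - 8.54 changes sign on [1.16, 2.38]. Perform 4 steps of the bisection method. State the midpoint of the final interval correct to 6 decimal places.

f(1.160000) = -5.350067, f(2.380000) = 2.264903 (opposite signs)
step 1: m = 1.770000, f(m) = -2.669147 < 0 → root in [1.770000, 2.380000]
step 2: m = 2.075000, f(m) = -0.575454 < 0 → root in [2.075000, 2.380000]
step 3: m = 2.227500, f(m) = 0.736645 > 0 → root in [2.075000, 2.227500]
step 4: m = 2.151250, f(m) = 0.055596 > 0 → root in [2.075000, 2.151250]
Midpoint of [2.075000, 2.151250] = 2.113125

2.113125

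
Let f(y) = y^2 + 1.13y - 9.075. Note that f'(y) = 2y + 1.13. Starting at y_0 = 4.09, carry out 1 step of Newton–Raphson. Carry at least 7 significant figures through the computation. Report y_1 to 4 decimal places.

2.7715

y_0 = 4.090000: f = 12.274800, f' = 9.310000 → y_1 = 4.090000 - (12.274800)/(9.310000) = 2.771547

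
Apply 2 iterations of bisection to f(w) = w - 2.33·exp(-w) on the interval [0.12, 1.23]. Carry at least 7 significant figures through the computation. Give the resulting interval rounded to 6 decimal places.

[0.675000, 0.952500]

f(0.120000) = -1.946525, f(1.230000) = 0.548958 (opposite signs)
step 1: m = 0.675000, f(m) = -0.511334 < 0 → root in [0.675000, 1.230000]
step 2: m = 0.952500, f(m) = 0.053643 > 0 → root in [0.675000, 0.952500]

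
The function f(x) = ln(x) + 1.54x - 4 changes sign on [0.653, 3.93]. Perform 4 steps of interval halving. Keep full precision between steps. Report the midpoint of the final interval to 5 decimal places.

f(0.653000) = -3.420558, f(3.930000) = 3.420839 (opposite signs)
step 1: m = 2.291500, f(m) = 0.358117 > 0 → root in [0.653000, 2.291500]
step 2: m = 1.472250, f(m) = -1.345943 < 0 → root in [1.472250, 2.291500]
step 3: m = 1.881875, f(m) = -0.469644 < 0 → root in [1.881875, 2.291500]
step 4: m = 2.086688, f(m) = -0.050923 < 0 → root in [2.086688, 2.291500]
Midpoint of [2.086688, 2.291500] = 2.189094

2.18909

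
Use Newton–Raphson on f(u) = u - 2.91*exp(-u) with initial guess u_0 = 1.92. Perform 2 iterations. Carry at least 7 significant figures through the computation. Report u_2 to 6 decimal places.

1.027610

Newton update: u ← u − f(u)/f'(u).
f'(u) = 1 + 2.91*exp(-u)
u_0 = 1.920000: f = 1.493374, f' = 1.426626 → u_1 = 1.920000 - (1.493374)/(1.426626) = 0.873213
u_1 = 0.873213: f = -0.342025, f' = 2.215238 → u_2 = 0.873213 - (-0.342025)/(2.215238) = 1.027610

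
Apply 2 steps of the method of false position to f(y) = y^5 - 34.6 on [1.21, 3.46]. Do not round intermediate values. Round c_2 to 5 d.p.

1.48453

f(1.210000) = -32.006258, f(3.460000) = 461.284455
step 1: c = 1.355987, f(c) = -30.015650 < 0 → new bracket [1.355987, 3.460000]
step 2: c = 1.484530, f(c) = -27.389832 < 0 → new bracket [1.484530, 3.460000]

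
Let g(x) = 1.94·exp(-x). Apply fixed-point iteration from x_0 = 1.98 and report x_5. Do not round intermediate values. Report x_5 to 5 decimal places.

x_1 = g(1.980000) = 0.267854
x_2 = g(0.267854) = 1.484137
x_3 = g(1.484137) = 0.439794
x_4 = g(0.439794) = 1.249688
x_5 = g(1.249688) = 0.555993

0.55599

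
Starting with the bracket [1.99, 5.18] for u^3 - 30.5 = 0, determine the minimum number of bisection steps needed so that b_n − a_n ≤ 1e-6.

Initial width b − a = 5.18 − 1.99 = 3.190000.
After n steps the width is (b−a)/2^n; need (b−a)/2^n ≤ 1e-6.
So n ≥ log₂(3.190000/1e-6) = log₂(3190000.0000) ≈ 21.6051.
Hence n = 22.

22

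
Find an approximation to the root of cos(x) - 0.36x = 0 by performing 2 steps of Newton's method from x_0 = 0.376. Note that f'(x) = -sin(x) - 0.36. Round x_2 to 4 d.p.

x_0 = 0.376000: f = 0.794781, f' = -0.727203 → x_1 = 0.376000 - (0.794781)/(-0.727203) = 1.468929
x_1 = 1.468929: f = -0.427123, f' = -1.354816 → x_2 = 1.468929 - (-0.427123)/(-1.354816) = 1.153666

1.1537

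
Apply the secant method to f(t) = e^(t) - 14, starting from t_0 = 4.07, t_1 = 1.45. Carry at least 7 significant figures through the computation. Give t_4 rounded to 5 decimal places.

f(t_0) = 44.556963, f(t_1) = -9.736885
t_2 = 1.450000 - (-9.736885)·(1.450000 - 4.070000)/(-9.736885 - (44.556963)) = 1.919862; f(t_2) = -7.179980
t_3 = 1.919862 - (-7.179980)·(1.919862 - 1.450000)/(-7.179980 - (-9.736885)) = 3.239271; f(t_3) = 11.515109
t_4 = 3.239271 - (11.515109)·(3.239271 - 1.919862)/(11.515109 - (-7.179980)) = 2.426590; f(t_4) = -2.679781

2.42659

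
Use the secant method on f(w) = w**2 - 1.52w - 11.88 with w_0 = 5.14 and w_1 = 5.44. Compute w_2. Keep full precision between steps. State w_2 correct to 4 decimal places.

f(w_0) = 6.726800, f(w_1) = 9.444800
w_2 = 5.440000 - (9.444800)·(5.440000 - 5.140000)/(9.444800 - (6.726800)) = 4.397528; f(w_2) = 0.774007

4.3975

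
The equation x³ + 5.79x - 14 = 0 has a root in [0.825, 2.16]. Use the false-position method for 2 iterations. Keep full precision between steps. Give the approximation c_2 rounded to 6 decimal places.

False-position update: c = (a·f(b) − b·f(a))/(f(b) − f(a)); replace the endpoint whose sign matches f(c).
f(0.825000) = -8.661734, f(2.160000) = 8.584096
step 1: c = 1.495505, f(c) = -1.996277 < 0 → new bracket [1.495505, 2.160000]
step 2: c = 1.620880, f(c) = -0.356643 < 0 → new bracket [1.620880, 2.160000]

1.620880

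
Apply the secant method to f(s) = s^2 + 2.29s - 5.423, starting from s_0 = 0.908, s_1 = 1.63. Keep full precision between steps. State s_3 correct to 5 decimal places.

Secant update: s_(k+1) = s_k − f(s_k)·(s_k − s_(k-1))/(f(s_k) − f(s_(k-1))).
f(s_0) = -2.519216, f(s_1) = 0.966600
s_2 = 1.630000 - (0.966600)·(1.630000 - 0.908000)/(0.966600 - (-2.519216)) = 1.429793; f(s_2) = -0.104467
s_3 = 1.429793 - (-0.104467)·(1.429793 - 1.630000)/(-0.104467 - (0.966600)) = 1.449320; f(s_3) = -0.003528

1.44932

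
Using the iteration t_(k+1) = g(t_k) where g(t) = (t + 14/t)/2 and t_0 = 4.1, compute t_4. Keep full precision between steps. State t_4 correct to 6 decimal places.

3.741657

t_1 = g(4.100000) = 3.757317
t_2 = g(3.757317) = 3.741690
t_3 = g(3.741690) = 3.741657
t_4 = g(3.741657) = 3.741657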